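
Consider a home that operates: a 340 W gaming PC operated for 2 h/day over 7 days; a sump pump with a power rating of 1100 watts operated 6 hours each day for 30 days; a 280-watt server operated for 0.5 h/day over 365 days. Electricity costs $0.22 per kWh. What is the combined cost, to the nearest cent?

$55.85

gaming PC: Runtime = 2 h/day × 7 days = 14 h
gaming PC: 0.34 kW × 14 h = 4.76 kWh
sump pump: Runtime = 6 h/day × 30 days = 180 h
sump pump: 1.1 kW × 180 h = 198 kWh
server: Runtime = 0.5 h/day × 365 days = 182.5 h
server: 0.28 kW × 182.5 h = 51.1 kWh
Total energy = 253.86 kWh
Cost = 253.86 × $0.22 = $55.85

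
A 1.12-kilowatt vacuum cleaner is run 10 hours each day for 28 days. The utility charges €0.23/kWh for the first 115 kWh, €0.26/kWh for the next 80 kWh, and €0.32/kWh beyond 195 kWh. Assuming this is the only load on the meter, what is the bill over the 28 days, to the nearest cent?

€85.20

Runtime = 10 h/day × 28 days = 280 h
Energy = 1.12 kW × 280 h = 313.6 kWh
Tier 1 (0–115 kWh): 115 × €0.23 = €26.45
Tier 2 (115–195 kWh): 80 × €0.26 = €20.8
Above 195 kWh: 118.6 × €0.32 = €37.952
Bill = €85.20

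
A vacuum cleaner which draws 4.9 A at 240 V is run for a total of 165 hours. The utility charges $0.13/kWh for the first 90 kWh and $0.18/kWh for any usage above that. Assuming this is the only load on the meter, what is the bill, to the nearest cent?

$30.43

Power = 4.9 A × 240 V = 1176 W = 1.176 kW
Energy = 1.176 kW × 165 h = 194.04 kWh
Tier 1 (0–90 kWh): 90 × $0.13 = $11.7
Above 90 kWh: 104.04 × $0.18 = $18.7272
Bill = $30.43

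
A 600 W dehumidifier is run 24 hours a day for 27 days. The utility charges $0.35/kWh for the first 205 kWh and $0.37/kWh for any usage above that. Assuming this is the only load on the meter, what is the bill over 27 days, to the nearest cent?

Runtime = 24 h × 27 = 648 h
Energy = 0.6 kW × 648 h = 388.8 kWh
Tier 1 (0–205 kWh): 205 × $0.35 = $71.75
Above 205 kWh: 183.8 × $0.37 = $68.006
Bill = $139.76

$139.76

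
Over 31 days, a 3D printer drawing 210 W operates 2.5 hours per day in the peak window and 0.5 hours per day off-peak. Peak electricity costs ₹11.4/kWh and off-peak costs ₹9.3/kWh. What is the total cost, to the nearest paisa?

₹215.81

Peak energy = 0.21 kW × 2.5 h × 31 = 16.275 kWh
Off-peak energy = 0.21 kW × 0.5 h × 31 = 3.255 kWh
Cost = 16.275 × ₹11.4 + 3.255 × ₹9.3 = ₹185.535 + ₹30.2715 = ₹215.81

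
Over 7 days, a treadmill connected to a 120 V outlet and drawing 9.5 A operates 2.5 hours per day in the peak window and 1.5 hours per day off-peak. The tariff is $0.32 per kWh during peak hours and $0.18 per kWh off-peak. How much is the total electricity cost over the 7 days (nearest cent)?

Power = 9.5 A × 120 V = 1140 W = 1.14 kW
Peak energy = 1.14 kW × 2.5 h × 7 = 19.95 kWh
Off-peak energy = 1.14 kW × 1.5 h × 7 = 11.97 kWh
Cost = 19.95 × $0.32 + 11.97 × $0.18 = $6.384 + $2.1546 = $8.54

$8.54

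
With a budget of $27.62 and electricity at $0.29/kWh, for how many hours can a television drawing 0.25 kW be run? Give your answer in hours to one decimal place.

381.0 h

Energy available = $27.62 ÷ $0.29/kWh = 95.2414 kWh
Hours = 95.2414 kWh ÷ 0.25 kW = 381.0 h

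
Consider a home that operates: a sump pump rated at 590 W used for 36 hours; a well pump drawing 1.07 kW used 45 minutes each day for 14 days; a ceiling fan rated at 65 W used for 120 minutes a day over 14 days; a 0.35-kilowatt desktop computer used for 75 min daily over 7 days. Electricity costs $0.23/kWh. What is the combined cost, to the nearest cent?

sump pump: 0.59 kW × 36 h = 21.24 kWh
well pump: Runtime = 45 min × 14 = 630 min = 10.5 h
well pump: 1.07 kW × 10.5 h = 11.235 kWh
ceiling fan: Runtime = 120 min × 14 = 1680 min = 28 h
ceiling fan: 0.065 kW × 28 h = 1.82 kWh
desktop computer: Runtime = 75 min × 7 = 525 min = 8.75 h
desktop computer: 0.35 kW × 8.75 h = 3.0625 kWh
Total energy = 37.3575 kWh
Cost = 37.3575 × $0.23 = $8.59

$8.59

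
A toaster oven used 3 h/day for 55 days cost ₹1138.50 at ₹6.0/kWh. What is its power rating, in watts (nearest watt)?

1150 W

Energy = ₹1138.50 ÷ ₹6.0/kWh = 189.75 kWh
Runtime = 3 h/day × 55 days = 165 h
Power = 189.75 kWh ÷ 165 h = 1.15 kW = 1150 W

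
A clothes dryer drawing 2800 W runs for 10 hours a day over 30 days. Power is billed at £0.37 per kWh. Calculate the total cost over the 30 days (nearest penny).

Runtime = 10 h/day × 30 days = 300 h
Energy = 2.8 kW × 300 h = 840 kWh
Cost = 840 kWh × £0.37/kWh = £310.80

£310.80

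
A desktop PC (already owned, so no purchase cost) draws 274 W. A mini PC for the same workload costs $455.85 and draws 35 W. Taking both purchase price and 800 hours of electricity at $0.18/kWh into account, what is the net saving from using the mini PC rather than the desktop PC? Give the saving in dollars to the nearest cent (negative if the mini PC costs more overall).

-$421.43

desktop PC: $0.00 + (274/1000) kW × 800 h × $0.18 = $0.00 + $39.456 = $39.456
mini PC: $455.85 + (35/1000) kW × 800 h × $0.18 = $455.85 + $5.04 = $460.89
Saving = $39.456 − $460.89 = −$421.434 → -$421.43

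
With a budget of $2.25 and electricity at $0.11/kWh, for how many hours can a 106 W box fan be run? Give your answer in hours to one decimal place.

193.0 h

Energy available = $2.25 ÷ $0.11/kWh = 20.4545 kWh
Hours = 20.4545 kWh ÷ 0.106 kW = 193.0 h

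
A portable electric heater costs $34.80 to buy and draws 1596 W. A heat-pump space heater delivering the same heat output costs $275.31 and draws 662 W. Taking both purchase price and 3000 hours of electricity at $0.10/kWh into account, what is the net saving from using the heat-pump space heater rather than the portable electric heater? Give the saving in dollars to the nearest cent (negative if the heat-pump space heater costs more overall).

$39.69

portable electric heater: $34.80 + (1596/1000) kW × 3000 h × $0.10 = $34.80 + $478.8 = $513.6
heat-pump space heater: $275.31 + (662/1000) kW × 3000 h × $0.10 = $275.31 + $198.6 = $473.91
Saving = $513.6 − $473.91 = $39.69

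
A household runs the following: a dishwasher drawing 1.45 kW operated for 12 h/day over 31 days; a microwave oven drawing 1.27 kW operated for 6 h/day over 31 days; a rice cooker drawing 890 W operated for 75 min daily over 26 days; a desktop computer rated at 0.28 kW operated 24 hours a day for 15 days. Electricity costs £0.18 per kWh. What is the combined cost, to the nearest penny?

dishwasher: Runtime = 12 h/day × 31 days = 372 h
dishwasher: 1.45 kW × 372 h = 539.4 kWh
microwave oven: Runtime = 6 h/day × 31 days = 186 h
microwave oven: 1.27 kW × 186 h = 236.22 kWh
rice cooker: Runtime = 75 min × 26 = 1950 min = 32.5 h
rice cooker: 0.89 kW × 32.5 h = 28.925 kWh
desktop computer: Runtime = 24 h × 15 = 360 h
desktop computer: 0.28 kW × 360 h = 100.8 kWh
Total energy = 905.345 kWh
Cost = 905.345 × £0.18 = £162.96

£162.96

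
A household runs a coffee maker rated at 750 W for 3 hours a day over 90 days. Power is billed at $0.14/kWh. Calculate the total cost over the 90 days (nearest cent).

$28.35

Runtime = 3 h/day × 90 days = 270 h
Energy = 0.75 kW × 270 h = 202.5 kWh
Cost = 202.5 kWh × $0.14/kWh = $28.35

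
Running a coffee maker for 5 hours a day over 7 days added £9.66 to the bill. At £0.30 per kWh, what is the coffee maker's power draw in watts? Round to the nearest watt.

920 W

Energy = £9.66 ÷ £0.30/kWh = 32.2 kWh
Runtime = 5 h/day × 7 days = 35 h
Power = 32.2 kWh ÷ 35 h = 0.92 kW = 920 W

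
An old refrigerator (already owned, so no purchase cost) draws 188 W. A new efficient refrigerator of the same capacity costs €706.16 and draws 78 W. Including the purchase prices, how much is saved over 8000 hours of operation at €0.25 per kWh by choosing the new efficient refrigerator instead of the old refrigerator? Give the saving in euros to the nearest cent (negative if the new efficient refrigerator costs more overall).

old refrigerator: €0.00 + (188/1000) kW × 8000 h × €0.25 = €0.00 + €376 = €376
new efficient refrigerator: €706.16 + (78/1000) kW × 8000 h × €0.25 = €706.16 + €156 = €862.16
Saving = €376 − €862.16 = −€486.16

-€486.16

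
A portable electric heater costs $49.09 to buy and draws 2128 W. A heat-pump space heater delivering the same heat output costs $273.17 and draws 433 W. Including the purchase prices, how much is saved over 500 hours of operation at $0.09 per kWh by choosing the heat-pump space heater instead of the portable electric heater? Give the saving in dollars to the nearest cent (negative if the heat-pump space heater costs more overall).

-$147.81

portable electric heater: $49.09 + (2128/1000) kW × 500 h × $0.09 = $49.09 + $95.76 = $144.85
heat-pump space heater: $273.17 + (433/1000) kW × 500 h × $0.09 = $273.17 + $19.485 = $292.655
Saving = $144.85 − $292.655 = −$147.805 → -$147.81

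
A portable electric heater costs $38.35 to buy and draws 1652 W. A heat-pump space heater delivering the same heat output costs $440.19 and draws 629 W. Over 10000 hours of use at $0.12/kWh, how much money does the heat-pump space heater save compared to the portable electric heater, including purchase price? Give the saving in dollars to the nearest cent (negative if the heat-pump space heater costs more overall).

portable electric heater: $38.35 + (1652/1000) kW × 10000 h × $0.12 = $38.35 + $1982.4 = $2020.75
heat-pump space heater: $440.19 + (629/1000) kW × 10000 h × $0.12 = $440.19 + $754.8 = $1194.99
Saving = $2020.75 − $1194.99 = $825.76

$825.76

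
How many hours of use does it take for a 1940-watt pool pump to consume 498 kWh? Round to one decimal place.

Hours = 498 kWh ÷ 1.94 kW = 256.7 h

256.7 h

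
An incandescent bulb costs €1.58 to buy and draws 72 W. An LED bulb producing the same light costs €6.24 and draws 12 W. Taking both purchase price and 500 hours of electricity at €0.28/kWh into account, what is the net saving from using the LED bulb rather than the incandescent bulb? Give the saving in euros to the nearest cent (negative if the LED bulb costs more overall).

€3.74

incandescent bulb: €1.58 + (72/1000) kW × 500 h × €0.28 = €1.58 + €10.08 = €11.66
LED bulb: €6.24 + (12/1000) kW × 500 h × €0.28 = €6.24 + €1.68 = €7.92
Saving = €11.66 − €7.92 = €3.74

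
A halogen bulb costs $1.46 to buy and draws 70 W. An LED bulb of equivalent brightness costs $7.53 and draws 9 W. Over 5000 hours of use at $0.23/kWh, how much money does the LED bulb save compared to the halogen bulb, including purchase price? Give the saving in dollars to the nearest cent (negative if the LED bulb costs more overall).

$64.08

halogen bulb: $1.46 + (70/1000) kW × 5000 h × $0.23 = $1.46 + $80.5 = $81.96
LED bulb: $7.53 + (9/1000) kW × 5000 h × $0.23 = $7.53 + $10.35 = $17.88
Saving = $81.96 − $17.88 = $64.08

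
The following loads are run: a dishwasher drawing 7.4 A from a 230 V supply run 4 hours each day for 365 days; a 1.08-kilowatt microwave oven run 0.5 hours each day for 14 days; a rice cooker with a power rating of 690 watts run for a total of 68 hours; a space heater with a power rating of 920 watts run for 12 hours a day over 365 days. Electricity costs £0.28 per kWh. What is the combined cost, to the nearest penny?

£1839.32

dishwasher: Power = 7.4 A × 230 V = 1702 W = 1.702 kW
dishwasher: Runtime = 4 h/day × 365 days = 1460 h
dishwasher: 1.702 kW × 1460 h = 2484.92 kWh
microwave oven: Runtime = 0.5 h/day × 14 days = 7 h
microwave oven: 1.08 kW × 7 h = 7.56 kWh
rice cooker: 0.69 kW × 68 h = 46.92 kWh
space heater: Runtime = 12 h/day × 365 days = 4380 h
space heater: 0.92 kW × 4380 h = 4029.6 kWh
Total energy = 6569 kWh
Cost = 6569 × £0.28 = £1839.32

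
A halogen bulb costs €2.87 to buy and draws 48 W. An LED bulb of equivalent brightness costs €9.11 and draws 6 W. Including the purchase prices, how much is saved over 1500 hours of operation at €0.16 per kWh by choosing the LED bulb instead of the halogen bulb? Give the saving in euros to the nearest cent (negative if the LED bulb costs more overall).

€3.84

halogen bulb: €2.87 + (48/1000) kW × 1500 h × €0.16 = €2.87 + €11.52 = €14.39
LED bulb: €9.11 + (6/1000) kW × 1500 h × €0.16 = €9.11 + €1.44 = €10.55
Saving = €14.39 − €10.55 = €3.84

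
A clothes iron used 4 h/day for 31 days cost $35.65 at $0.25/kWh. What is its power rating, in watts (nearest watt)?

1150 W

Energy = $35.65 ÷ $0.25/kWh = 142.6 kWh
Runtime = 4 h/day × 31 days = 124 h
Power = 142.6 kWh ÷ 124 h = 1.15 kW = 1150 W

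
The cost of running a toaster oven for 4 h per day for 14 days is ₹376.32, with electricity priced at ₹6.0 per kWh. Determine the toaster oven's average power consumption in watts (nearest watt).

Energy = ₹376.32 ÷ ₹6.0/kWh = 62.72 kWh
Runtime = 4 h/day × 14 days = 56 h
Power = 62.72 kWh ÷ 56 h = 1.12 kW = 1120 W

1120 W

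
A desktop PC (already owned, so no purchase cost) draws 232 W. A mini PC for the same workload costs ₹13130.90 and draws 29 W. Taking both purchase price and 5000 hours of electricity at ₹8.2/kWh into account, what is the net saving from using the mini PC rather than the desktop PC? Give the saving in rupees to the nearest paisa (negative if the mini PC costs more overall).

-₹4807.90

desktop PC: ₹0.00 + (232/1000) kW × 5000 h × ₹8.2 = ₹0.00 + ₹9512 = ₹9512
mini PC: ₹13130.90 + (29/1000) kW × 5000 h × ₹8.2 = ₹13130.90 + ₹1189 = ₹14319.9
Saving = ₹9512 − ₹14319.9 = −₹4807.9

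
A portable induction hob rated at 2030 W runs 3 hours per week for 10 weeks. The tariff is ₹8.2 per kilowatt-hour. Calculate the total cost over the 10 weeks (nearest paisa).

Runtime = 3 h/week × 10 weeks = 30 h
Energy = 2.03 kW × 30 h = 60.9 kWh
Cost = 60.9 kWh × ₹8.2/kWh = ₹499.38

₹499.38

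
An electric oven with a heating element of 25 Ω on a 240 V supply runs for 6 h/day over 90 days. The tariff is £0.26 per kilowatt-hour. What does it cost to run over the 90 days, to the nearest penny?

£323.48

Power = V²/R = 240²/25 = 2304 W = 2.304 kW
Runtime = 6 h/day × 90 days = 540 h
Energy = 2.304 kW × 540 h = 1244.16 kWh
Cost = 1244.16 kWh × £0.26/kWh = £323.48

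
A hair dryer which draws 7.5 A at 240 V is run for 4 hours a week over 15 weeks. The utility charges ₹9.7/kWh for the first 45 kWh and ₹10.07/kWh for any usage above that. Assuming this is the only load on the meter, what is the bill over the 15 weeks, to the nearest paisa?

₹1070.91

Power = 7.5 A × 240 V = 1800 W = 1.8 kW
Runtime = 4 h/week × 15 weeks = 60 h
Energy = 1.8 kW × 60 h = 108 kWh
Tier 1 (0–45 kWh): 45 × ₹9.7 = ₹436.5
Above 45 kWh: 63 × ₹10.07 = ₹634.41
Bill = ₹1070.91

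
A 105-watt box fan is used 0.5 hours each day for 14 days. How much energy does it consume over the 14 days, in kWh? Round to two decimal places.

Runtime = 0.5 h/day × 14 days = 7 h
Energy = 0.105 kW × 7 h = 0.735 kWh ≈ 0.74 kWh

0.74 kWh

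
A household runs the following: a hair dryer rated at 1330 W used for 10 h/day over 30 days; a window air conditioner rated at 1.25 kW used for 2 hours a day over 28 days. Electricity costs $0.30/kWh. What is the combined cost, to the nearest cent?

hair dryer: Runtime = 10 h/day × 30 days = 300 h
hair dryer: 1.33 kW × 300 h = 399 kWh
window air conditioner: Runtime = 2 h/day × 28 days = 56 h
window air conditioner: 1.25 kW × 56 h = 70 kWh
Total energy = 469 kWh
Cost = 469 × $0.30 = $140.70

$140.70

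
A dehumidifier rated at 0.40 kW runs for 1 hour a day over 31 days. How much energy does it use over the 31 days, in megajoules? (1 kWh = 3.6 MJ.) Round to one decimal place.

44.6 MJ

Runtime = 1 h/day × 31 days = 31 h
Energy = 0.4 kW × 31 h = 12.4 kWh
= 12.4 × 3.6 MJ = 44.6 MJ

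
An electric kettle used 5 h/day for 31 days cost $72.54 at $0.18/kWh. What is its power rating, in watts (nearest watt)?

2600 W

Energy = $72.54 ÷ $0.18/kWh = 403 kWh
Runtime = 5 h/day × 31 days = 155 h
Power = 403 kWh ÷ 155 h = 2.6 kW = 2600 W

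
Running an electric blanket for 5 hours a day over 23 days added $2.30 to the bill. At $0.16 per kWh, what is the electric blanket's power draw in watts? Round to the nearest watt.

Energy = $2.30 ÷ $0.16/kWh = 14.375 kWh
Runtime = 5 h/day × 23 days = 115 h
Power = 14.375 kWh ÷ 115 h = 0.125 kW = 125 W

125 W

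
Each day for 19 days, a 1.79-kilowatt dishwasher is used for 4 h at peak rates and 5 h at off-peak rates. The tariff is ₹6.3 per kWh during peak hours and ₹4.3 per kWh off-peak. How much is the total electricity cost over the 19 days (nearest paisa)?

Peak energy = 1.79 kW × 4 h × 19 = 136.04 kWh
Off-peak energy = 1.79 kW × 5 h × 19 = 170.05 kWh
Cost = 136.04 × ₹6.3 + 170.05 × ₹4.3 = ₹857.052 + ₹731.215 = ₹1588.27

₹1588.27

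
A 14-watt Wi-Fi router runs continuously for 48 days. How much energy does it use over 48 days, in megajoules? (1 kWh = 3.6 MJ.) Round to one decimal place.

Runtime = 24 h × 48 = 1152 h
Energy = 0.014 kW × 1152 h = 16.128 kWh
= 16.128 × 3.6 MJ = 58.1 MJ

58.1 MJ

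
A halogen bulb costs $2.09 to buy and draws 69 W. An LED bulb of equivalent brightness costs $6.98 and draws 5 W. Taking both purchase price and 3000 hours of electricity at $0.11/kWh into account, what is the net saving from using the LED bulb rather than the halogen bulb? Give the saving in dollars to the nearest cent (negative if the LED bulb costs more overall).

$16.23

halogen bulb: $2.09 + (69/1000) kW × 3000 h × $0.11 = $2.09 + $22.77 = $24.86
LED bulb: $6.98 + (5/1000) kW × 3000 h × $0.11 = $6.98 + $1.65 = $8.63
Saving = $24.86 − $8.63 = $16.23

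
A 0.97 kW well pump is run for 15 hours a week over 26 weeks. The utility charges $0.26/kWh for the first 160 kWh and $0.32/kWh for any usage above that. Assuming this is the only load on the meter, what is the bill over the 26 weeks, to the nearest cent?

$111.46

Runtime = 15 h/week × 26 weeks = 390 h
Energy = 0.97 kW × 390 h = 378.3 kWh
Tier 1 (0–160 kWh): 160 × $0.26 = $41.6
Above 160 kWh: 218.3 × $0.32 = $69.856
Bill = $111.46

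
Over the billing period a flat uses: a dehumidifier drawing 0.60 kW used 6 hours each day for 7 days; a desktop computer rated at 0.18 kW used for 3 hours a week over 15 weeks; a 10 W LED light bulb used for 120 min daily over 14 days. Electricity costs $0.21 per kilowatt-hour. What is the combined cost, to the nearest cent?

dehumidifier: Runtime = 6 h/day × 7 days = 42 h
dehumidifier: 0.6 kW × 42 h = 25.2 kWh
desktop computer: Runtime = 3 h/week × 15 weeks = 45 h
desktop computer: 0.18 kW × 45 h = 8.1 kWh
LED light bulb: Runtime = 120 min × 14 = 1680 min = 28 h
LED light bulb: 0.01 kW × 28 h = 0.28 kWh
Total energy = 33.58 kWh
Cost = 33.58 × $0.21 = $7.05

$7.05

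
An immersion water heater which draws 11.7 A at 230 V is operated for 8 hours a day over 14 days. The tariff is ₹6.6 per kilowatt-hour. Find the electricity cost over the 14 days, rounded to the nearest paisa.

Power = 11.7 A × 230 V = 2691 W = 2.691 kW
Runtime = 8 h/day × 14 days = 112 h
Energy = 2.691 kW × 112 h = 301.392 kWh
Cost = 301.392 kWh × ₹6.6/kWh = ₹1989.19

₹1989.19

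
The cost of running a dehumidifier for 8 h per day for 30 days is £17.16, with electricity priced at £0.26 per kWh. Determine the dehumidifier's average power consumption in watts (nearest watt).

275 W

Energy = £17.16 ÷ £0.26/kWh = 66 kWh
Runtime = 8 h/day × 30 days = 240 h
Power = 66 kWh ÷ 240 h = 0.275 kW = 275 W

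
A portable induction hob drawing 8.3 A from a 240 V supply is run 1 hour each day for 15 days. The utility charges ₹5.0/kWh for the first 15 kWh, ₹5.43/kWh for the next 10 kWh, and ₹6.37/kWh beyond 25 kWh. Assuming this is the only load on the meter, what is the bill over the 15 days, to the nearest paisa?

Power = 8.3 A × 240 V = 1992 W = 1.992 kW
Runtime = 1 h/day × 15 days = 15 h
Energy = 1.992 kW × 15 h = 29.88 kWh
Tier 1 (0–15 kWh): 15 × ₹5.0 = ₹75
Tier 2 (15–25 kWh): 10 × ₹5.43 = ₹54.3
Above 25 kWh: 4.88 × ₹6.37 = ₹31.0856
Bill = ₹160.39

₹160.39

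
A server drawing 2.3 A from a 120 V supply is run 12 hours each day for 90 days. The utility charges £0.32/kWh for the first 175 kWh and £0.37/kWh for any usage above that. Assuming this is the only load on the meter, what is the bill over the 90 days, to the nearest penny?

Power = 2.3 A × 120 V = 276 W = 0.276 kW
Runtime = 12 h/day × 90 days = 1080 h
Energy = 0.276 kW × 1080 h = 298.08 kWh
Tier 1 (0–175 kWh): 175 × £0.32 = £56
Above 175 kWh: 123.08 × £0.37 = £45.5396
Bill = £101.54

£101.54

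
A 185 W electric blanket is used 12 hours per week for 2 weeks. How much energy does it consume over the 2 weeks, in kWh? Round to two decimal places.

4.44 kWh

Runtime = 12 h/week × 2 weeks = 24 h
Energy = 0.185 kW × 24 h = 4.44 kWh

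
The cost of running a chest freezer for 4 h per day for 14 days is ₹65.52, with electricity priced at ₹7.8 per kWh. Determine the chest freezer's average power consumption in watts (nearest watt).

150 W

Energy = ₹65.52 ÷ ₹7.8/kWh = 8.4 kWh
Runtime = 4 h/day × 14 days = 56 h
Power = 8.4 kWh ÷ 56 h = 0.15 kW = 150 W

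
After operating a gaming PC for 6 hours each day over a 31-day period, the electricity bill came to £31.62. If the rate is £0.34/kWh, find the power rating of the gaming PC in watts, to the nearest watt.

Energy = £31.62 ÷ £0.34/kWh = 93 kWh
Runtime = 6 h/day × 31 days = 186 h
Power = 93 kWh ÷ 186 h = 0.5 kW = 500 W

500 W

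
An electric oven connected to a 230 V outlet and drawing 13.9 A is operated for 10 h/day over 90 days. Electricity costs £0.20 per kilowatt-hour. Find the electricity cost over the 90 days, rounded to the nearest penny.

£575.46

Power = 13.9 A × 230 V = 3197 W = 3.197 kW
Runtime = 10 h/day × 90 days = 900 h
Energy = 3.197 kW × 900 h = 2877.3 kWh
Cost = 2877.3 kWh × £0.20/kWh = £575.46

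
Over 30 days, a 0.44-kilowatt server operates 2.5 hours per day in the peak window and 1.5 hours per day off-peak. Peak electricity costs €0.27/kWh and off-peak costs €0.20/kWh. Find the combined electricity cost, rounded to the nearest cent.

Peak energy = 0.44 kW × 2.5 h × 30 = 33 kWh
Off-peak energy = 0.44 kW × 1.5 h × 30 = 19.8 kWh
Cost = 33 × €0.27 + 19.8 × €0.20 = €8.91 + €3.96 = €12.87

€12.87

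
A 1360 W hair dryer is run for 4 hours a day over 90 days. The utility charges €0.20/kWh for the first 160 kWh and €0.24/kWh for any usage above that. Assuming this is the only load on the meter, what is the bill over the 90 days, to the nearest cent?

€111.10

Runtime = 4 h/day × 90 days = 360 h
Energy = 1.36 kW × 360 h = 489.6 kWh
Tier 1 (0–160 kWh): 160 × €0.20 = €32
Above 160 kWh: 329.6 × €0.24 = €79.104
Bill = €111.10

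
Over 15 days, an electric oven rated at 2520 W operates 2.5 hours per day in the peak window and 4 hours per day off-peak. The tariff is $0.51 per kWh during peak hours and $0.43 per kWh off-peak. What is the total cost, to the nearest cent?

Peak energy = 2.52 kW × 2.5 h × 15 = 94.5 kWh
Off-peak energy = 2.52 kW × 4 h × 15 = 151.2 kWh
Cost = 94.5 × $0.51 + 151.2 × $0.43 = $48.195 + $65.016 = $113.21

$113.21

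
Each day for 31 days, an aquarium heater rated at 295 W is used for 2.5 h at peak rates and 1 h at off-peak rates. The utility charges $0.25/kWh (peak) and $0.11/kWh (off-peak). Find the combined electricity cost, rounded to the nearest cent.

Peak energy = 0.295 kW × 2.5 h × 31 = 22.8625 kWh
Off-peak energy = 0.295 kW × 1 h × 31 = 9.145 kWh
Cost = 22.8625 × $0.25 + 9.145 × $0.11 = $5.715625 + $1.00595 = $6.72

$6.72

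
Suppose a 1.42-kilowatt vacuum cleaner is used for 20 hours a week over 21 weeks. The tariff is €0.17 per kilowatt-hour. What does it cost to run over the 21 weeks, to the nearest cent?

€101.39

Runtime = 20 h/week × 21 weeks = 420 h
Energy = 1.42 kW × 420 h = 596.4 kWh
Cost = 596.4 kWh × €0.17/kWh = €101.39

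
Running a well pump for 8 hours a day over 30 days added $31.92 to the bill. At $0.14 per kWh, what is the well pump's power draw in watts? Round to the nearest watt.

950 W

Energy = $31.92 ÷ $0.14/kWh = 228 kWh
Runtime = 8 h/day × 30 days = 240 h
Power = 228 kWh ÷ 240 h = 0.95 kW = 950 W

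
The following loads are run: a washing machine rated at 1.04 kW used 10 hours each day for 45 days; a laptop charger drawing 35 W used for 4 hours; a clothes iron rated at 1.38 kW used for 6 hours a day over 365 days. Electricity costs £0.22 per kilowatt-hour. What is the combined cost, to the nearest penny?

washing machine: Runtime = 10 h/day × 45 days = 450 h
washing machine: 1.04 kW × 450 h = 468 kWh
laptop charger: 0.035 kW × 4 h = 0.14 kWh
clothes iron: Runtime = 6 h/day × 365 days = 2190 h
clothes iron: 1.38 kW × 2190 h = 3022.2 kWh
Total energy = 3490.34 kWh
Cost = 3490.34 × £0.22 = £767.87

£767.87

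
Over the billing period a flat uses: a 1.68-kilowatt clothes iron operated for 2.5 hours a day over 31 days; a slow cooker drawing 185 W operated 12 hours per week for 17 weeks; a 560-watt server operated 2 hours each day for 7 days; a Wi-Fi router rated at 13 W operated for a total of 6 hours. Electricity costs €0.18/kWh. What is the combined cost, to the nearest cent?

€31.65

clothes iron: Runtime = 2.5 h/day × 31 days = 77.5 h
clothes iron: 1.68 kW × 77.5 h = 130.2 kWh
slow cooker: Runtime = 12 h/week × 17 weeks = 204 h
slow cooker: 0.185 kW × 204 h = 37.74 kWh
server: Runtime = 2 h/day × 7 days = 14 h
server: 0.56 kW × 14 h = 7.84 kWh
Wi-Fi router: 0.013 kW × 6 h = 0.078 kWh
Total energy = 175.858 kWh
Cost = 175.858 × €0.18 = €31.65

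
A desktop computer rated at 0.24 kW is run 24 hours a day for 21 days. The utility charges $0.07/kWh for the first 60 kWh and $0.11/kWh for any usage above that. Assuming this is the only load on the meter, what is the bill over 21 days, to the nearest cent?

Runtime = 24 h × 21 = 504 h
Energy = 0.24 kW × 504 h = 120.96 kWh
Tier 1 (0–60 kWh): 60 × $0.07 = $4.2
Above 60 kWh: 60.96 × $0.11 = $6.7056
Bill = $10.91

$10.91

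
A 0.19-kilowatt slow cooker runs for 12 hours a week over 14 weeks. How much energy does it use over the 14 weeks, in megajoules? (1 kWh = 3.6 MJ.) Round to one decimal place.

Runtime = 12 h/week × 14 weeks = 168 h
Energy = 0.19 kW × 168 h = 31.92 kWh
= 31.92 × 3.6 MJ = 114.9 MJ

114.9 MJ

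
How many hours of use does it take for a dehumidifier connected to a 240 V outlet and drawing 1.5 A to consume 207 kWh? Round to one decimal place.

Power = 1.5 A × 240 V = 360 W = 0.36 kW
Hours = 207 kWh ÷ 0.36 kW = 575.0 h

575.0 h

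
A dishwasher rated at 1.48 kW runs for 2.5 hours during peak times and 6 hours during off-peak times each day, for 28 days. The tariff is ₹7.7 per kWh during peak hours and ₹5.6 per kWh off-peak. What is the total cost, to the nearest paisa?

Peak energy = 1.48 kW × 2.5 h × 28 = 103.6 kWh
Off-peak energy = 1.48 kW × 6 h × 28 = 248.64 kWh
Cost = 103.6 × ₹7.7 + 248.64 × ₹5.6 = ₹797.72 + ₹1392.384 = ₹2190.10

₹2190.10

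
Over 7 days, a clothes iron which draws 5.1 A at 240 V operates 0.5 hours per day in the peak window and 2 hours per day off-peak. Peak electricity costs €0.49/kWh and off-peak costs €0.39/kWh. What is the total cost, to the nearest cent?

€8.78

Power = 5.1 A × 240 V = 1224 W = 1.224 kW
Peak energy = 1.224 kW × 0.5 h × 7 = 4.284 kWh
Off-peak energy = 1.224 kW × 2 h × 7 = 17.136 kWh
Cost = 4.284 × €0.49 + 17.136 × €0.39 = €2.09916 + €6.68304 = €8.78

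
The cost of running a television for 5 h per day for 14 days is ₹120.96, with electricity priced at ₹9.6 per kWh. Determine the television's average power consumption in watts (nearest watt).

180 W

Energy = ₹120.96 ÷ ₹9.6/kWh = 12.6 kWh
Runtime = 5 h/day × 14 days = 70 h
Power = 12.6 kWh ÷ 70 h = 0.18 kW = 180 W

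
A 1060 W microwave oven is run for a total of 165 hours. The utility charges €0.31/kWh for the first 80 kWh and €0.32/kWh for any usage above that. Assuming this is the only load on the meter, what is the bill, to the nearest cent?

Energy = 1.06 kW × 165 h = 174.9 kWh
Tier 1 (0–80 kWh): 80 × €0.31 = €24.8
Above 80 kWh: 94.9 × €0.32 = €30.368
Bill = €55.17

€55.17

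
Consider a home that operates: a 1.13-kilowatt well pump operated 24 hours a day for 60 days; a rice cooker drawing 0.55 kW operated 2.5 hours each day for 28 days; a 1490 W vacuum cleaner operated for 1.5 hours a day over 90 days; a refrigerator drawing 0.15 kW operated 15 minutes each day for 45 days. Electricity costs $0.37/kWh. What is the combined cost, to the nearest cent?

well pump: Runtime = 24 h × 60 = 1440 h
well pump: 1.13 kW × 1440 h = 1627.2 kWh
rice cooker: Runtime = 2.5 h/day × 28 days = 70 h
rice cooker: 0.55 kW × 70 h = 38.5 kWh
vacuum cleaner: Runtime = 1.5 h/day × 90 days = 135 h
vacuum cleaner: 1.49 kW × 135 h = 201.15 kWh
refrigerator: Runtime = 15 min × 45 = 675 min = 11.25 h
refrigerator: 0.15 kW × 11.25 h = 1.6875 kWh
Total energy = 1868.5375 kWh
Cost = 1868.5375 × $0.37 = $691.36

$691.36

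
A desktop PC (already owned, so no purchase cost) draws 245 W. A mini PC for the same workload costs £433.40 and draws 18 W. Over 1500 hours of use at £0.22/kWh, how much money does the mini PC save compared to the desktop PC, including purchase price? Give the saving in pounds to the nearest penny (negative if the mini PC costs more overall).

desktop PC: £0.00 + (245/1000) kW × 1500 h × £0.22 = £0.00 + £80.85 = £80.85
mini PC: £433.40 + (18/1000) kW × 1500 h × £0.22 = £433.40 + £5.94 = £439.34
Saving = £80.85 − £439.34 = −£358.49

-£358.49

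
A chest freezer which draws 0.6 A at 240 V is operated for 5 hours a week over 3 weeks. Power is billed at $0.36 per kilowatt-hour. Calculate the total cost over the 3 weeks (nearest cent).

$0.78

Power = 0.6 A × 240 V = 144 W = 0.144 kW
Runtime = 5 h/week × 3 weeks = 15 h
Energy = 0.144 kW × 15 h = 2.16 kWh
Cost = 2.16 kWh × $0.36/kWh = $0.78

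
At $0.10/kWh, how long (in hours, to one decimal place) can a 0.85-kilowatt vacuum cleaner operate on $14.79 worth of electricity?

174.0 h

Energy available = $14.79 ÷ $0.10/kWh = 147.9 kWh
Hours = 147.9 kWh ÷ 0.85 kW = 174.0 h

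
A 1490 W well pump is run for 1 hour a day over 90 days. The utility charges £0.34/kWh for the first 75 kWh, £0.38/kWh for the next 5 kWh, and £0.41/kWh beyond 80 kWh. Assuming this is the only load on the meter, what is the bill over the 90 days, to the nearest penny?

£49.58

Runtime = 1 h/day × 90 days = 90 h
Energy = 1.49 kW × 90 h = 134.1 kWh
Tier 1 (0–75 kWh): 75 × £0.34 = £25.5
Tier 2 (75–80 kWh): 5 × £0.38 = £1.9
Above 80 kWh: 54.1 × £0.41 = £22.181
Bill = £49.58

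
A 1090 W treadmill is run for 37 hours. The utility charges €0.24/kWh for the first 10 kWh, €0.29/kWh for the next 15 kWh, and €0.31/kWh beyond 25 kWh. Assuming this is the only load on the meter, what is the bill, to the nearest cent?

Energy = 1.09 kW × 37 h = 40.33 kWh
Tier 1 (0–10 kWh): 10 × €0.24 = €2.4
Tier 2 (10–25 kWh): 15 × €0.29 = €4.35
Above 25 kWh: 15.33 × €0.31 = €4.7523
Bill = €11.50

€11.50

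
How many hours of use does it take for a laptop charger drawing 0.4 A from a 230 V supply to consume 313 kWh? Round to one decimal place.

3402.2 h

Power = 0.4 A × 230 V = 92 W = 0.092 kW
Hours = 313 kWh ÷ 0.092 kW = 3402.2 h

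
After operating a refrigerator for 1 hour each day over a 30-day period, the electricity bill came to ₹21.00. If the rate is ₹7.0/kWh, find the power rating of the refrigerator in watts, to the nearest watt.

Energy = ₹21.00 ÷ ₹7.0/kWh = 3 kWh
Runtime = 1 h/day × 30 days = 30 h
Power = 3 kWh ÷ 30 h = 0.1 kW = 100 W

100 W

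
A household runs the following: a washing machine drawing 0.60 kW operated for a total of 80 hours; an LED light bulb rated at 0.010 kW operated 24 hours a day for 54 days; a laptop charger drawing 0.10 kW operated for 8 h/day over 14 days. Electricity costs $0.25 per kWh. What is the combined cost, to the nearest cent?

$18.04

washing machine: 0.6 kW × 80 h = 48 kWh
LED light bulb: Runtime = 24 h × 54 = 1296 h
LED light bulb: 0.01 kW × 1296 h = 12.96 kWh
laptop charger: Runtime = 8 h/day × 14 days = 112 h
laptop charger: 0.1 kW × 112 h = 11.2 kWh
Total energy = 72.16 kWh
Cost = 72.16 × $0.25 = $18.04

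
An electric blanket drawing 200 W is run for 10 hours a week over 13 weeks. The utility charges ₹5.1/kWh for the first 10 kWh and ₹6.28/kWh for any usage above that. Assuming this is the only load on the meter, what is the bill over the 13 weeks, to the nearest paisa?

Runtime = 10 h/week × 13 weeks = 130 h
Energy = 0.2 kW × 130 h = 26 kWh
Tier 1 (0–10 kWh): 10 × ₹5.1 = ₹51
Above 10 kWh: 16 × ₹6.28 = ₹100.48
Bill = ₹151.48

₹151.48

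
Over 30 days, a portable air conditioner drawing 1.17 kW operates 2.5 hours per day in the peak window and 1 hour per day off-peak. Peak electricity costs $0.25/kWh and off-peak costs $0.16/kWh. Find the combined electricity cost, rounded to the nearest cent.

Peak energy = 1.17 kW × 2.5 h × 30 = 87.75 kWh
Off-peak energy = 1.17 kW × 1 h × 30 = 35.1 kWh
Cost = 87.75 × $0.25 + 35.1 × $0.16 = $21.9375 + $5.616 = $27.55

$27.55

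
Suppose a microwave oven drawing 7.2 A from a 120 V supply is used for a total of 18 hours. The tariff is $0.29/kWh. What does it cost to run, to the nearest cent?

$4.51

Power = 7.2 A × 120 V = 864 W = 0.864 kW
Energy = 0.864 kW × 18 h = 15.552 kWh
Cost = 15.552 kWh × $0.29/kWh = $4.51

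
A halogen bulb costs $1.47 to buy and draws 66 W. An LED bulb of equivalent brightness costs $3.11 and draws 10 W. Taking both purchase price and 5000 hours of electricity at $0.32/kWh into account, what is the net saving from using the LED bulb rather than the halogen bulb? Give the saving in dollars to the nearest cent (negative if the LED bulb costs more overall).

halogen bulb: $1.47 + (66/1000) kW × 5000 h × $0.32 = $1.47 + $105.6 = $107.07
LED bulb: $3.11 + (10/1000) kW × 5000 h × $0.32 = $3.11 + $16 = $19.11
Saving = $107.07 − $19.11 = $87.96

$87.96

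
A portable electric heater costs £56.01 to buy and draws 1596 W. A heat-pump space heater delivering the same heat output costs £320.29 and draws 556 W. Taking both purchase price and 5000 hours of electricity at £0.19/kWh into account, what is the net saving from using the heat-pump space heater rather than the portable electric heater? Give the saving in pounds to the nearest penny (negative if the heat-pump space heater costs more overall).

£723.72

portable electric heater: £56.01 + (1596/1000) kW × 5000 h × £0.19 = £56.01 + £1516.2 = £1572.21
heat-pump space heater: £320.29 + (556/1000) kW × 5000 h × £0.19 = £320.29 + £528.2 = £848.49
Saving = £1572.21 − £848.49 = £723.72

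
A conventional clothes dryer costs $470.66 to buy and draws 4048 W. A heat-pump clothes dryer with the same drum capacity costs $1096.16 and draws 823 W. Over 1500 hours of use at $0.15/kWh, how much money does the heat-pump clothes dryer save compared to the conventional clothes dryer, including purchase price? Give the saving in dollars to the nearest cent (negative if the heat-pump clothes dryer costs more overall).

$100.13

conventional clothes dryer: $470.66 + (4048/1000) kW × 1500 h × $0.15 = $470.66 + $910.8 = $1381.46
heat-pump clothes dryer: $1096.16 + (823/1000) kW × 1500 h × $0.15 = $1096.16 + $185.175 = $1281.335
Saving = $1381.46 − $1281.335 = $100.125 → $100.13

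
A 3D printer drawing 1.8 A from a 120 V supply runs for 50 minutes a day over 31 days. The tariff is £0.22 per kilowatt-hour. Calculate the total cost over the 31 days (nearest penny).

£1.23

Power = 1.8 A × 120 V = 216 W = 0.216 kW
Runtime = 50 min × 31 = 1550 min = 25.833333… h
Energy = 0.216 kW × 25.833333… h = 5.58 kWh
Cost = 5.58 kWh × £0.22/kWh = £1.23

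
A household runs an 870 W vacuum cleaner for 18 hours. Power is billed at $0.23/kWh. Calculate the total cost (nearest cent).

Energy = 0.87 kW × 18 h = 15.66 kWh
Cost = 15.66 kWh × $0.23/kWh = $3.60

$3.60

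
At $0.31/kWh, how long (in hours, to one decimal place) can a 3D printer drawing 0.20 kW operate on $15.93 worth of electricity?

Energy available = $15.93 ÷ $0.31/kWh = 51.3871 kWh
Hours = 51.3871 kWh ÷ 0.2 kW = 256.9 h

256.9 h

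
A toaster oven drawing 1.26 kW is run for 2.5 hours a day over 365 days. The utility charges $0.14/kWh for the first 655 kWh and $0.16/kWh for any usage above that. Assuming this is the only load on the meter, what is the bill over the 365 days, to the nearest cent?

Runtime = 2.5 h/day × 365 days = 912.5 h
Energy = 1.26 kW × 912.5 h = 1149.75 kWh
Tier 1 (0–655 kWh): 655 × $0.14 = $91.7
Above 655 kWh: 494.75 × $0.16 = $79.16
Bill = $170.86

$170.86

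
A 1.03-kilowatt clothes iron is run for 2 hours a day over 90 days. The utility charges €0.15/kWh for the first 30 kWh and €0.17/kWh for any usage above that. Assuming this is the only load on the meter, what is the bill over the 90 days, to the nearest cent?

€30.92

Runtime = 2 h/day × 90 days = 180 h
Energy = 1.03 kW × 180 h = 185.4 kWh
Tier 1 (0–30 kWh): 30 × €0.15 = €4.5
Above 30 kWh: 155.4 × €0.17 = €26.418
Bill = €30.92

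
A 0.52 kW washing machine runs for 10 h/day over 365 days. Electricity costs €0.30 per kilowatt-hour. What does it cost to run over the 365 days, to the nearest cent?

€569.40

Runtime = 10 h/day × 365 days = 3650 h
Energy = 0.52 kW × 3650 h = 1898 kWh
Cost = 1898 kWh × €0.30/kWh = €569.40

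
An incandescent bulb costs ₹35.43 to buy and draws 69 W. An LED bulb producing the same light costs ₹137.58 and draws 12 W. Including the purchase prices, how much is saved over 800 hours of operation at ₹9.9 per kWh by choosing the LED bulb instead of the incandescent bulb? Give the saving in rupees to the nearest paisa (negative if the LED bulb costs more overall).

₹349.29

incandescent bulb: ₹35.43 + (69/1000) kW × 800 h × ₹9.9 = ₹35.43 + ₹546.48 = ₹581.91
LED bulb: ₹137.58 + (12/1000) kW × 800 h × ₹9.9 = ₹137.58 + ₹95.04 = ₹232.62
Saving = ₹581.91 − ₹232.62 = ₹349.29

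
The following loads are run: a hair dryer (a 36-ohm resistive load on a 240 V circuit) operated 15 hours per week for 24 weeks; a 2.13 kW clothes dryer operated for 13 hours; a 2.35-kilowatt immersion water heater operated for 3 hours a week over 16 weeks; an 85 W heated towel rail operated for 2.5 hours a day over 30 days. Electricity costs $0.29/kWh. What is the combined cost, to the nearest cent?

hair dryer: Power = V²/R = 240²/36 = 1600 W = 1.6 kW
hair dryer: Runtime = 15 h/week × 24 weeks = 360 h
hair dryer: 1.6 kW × 360 h = 576 kWh
clothes dryer: 2.13 kW × 13 h = 27.69 kWh
immersion water heater: Runtime = 3 h/week × 16 weeks = 48 h
immersion water heater: 2.35 kW × 48 h = 112.8 kWh
heated towel rail: Runtime = 2.5 h/day × 30 days = 75 h
heated towel rail: 0.085 kW × 75 h = 6.375 kWh
Total energy = 722.865 kWh
Cost = 722.865 × $0.29 = $209.63

$209.63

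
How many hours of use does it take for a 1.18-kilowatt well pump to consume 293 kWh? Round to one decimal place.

Hours = 293 kWh ÷ 1.18 kW = 248.3 h

248.3 h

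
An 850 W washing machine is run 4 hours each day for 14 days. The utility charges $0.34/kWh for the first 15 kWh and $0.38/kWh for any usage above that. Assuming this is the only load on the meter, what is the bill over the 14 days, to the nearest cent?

Runtime = 4 h/day × 14 days = 56 h
Energy = 0.85 kW × 56 h = 47.6 kWh
Tier 1 (0–15 kWh): 15 × $0.34 = $5.1
Above 15 kWh: 32.6 × $0.38 = $12.388
Bill = $17.49

$17.49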